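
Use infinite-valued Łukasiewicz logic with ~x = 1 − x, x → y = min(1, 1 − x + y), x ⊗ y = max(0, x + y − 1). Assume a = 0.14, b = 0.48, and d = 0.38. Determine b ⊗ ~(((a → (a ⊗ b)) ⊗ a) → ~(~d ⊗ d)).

a ⊗ b = max(0, 0.14 + 0.48 − 1) = max(0, -0.38) = 0.00
a → (a ⊗ b) = min(1, 1 − 0.14 + 0.00) = min(1, 0.86) = 0.86
(a → (a ⊗ b)) ⊗ a = max(0, 0.86 + 0.14 − 1) = max(0, 0.00) = 0.00
~d = 1 − 0.38 = 0.62
~d ⊗ d = max(0, 0.62 + 0.38 − 1) = max(0, 0.00) = 0.00
~(~d ⊗ d) = 1 − 0.00 = 1.00
((a → (a ⊗ b)) ⊗ a) → ~(~d ⊗ d) = min(1, 1 − 0.00 + 1.00) = min(1, 2.00) = 1.00
~(((a → (a ⊗ b)) ⊗ a) → ~(~d ⊗ d)) = 1 − 1.00 = 0.00
b ⊗ ~(((a → (a ⊗ b)) ⊗ a) → ~(~d ⊗ d)) = max(0, 0.48 + 0.00 − 1) = max(0, -0.52) = 0.00

0.00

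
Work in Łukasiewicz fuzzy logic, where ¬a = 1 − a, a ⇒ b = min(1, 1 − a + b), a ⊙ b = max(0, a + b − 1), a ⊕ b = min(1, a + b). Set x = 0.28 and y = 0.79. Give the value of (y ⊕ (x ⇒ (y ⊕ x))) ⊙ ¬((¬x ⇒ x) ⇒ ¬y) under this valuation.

0.35

y ⊕ x = min(1, 0.79 + 0.28) = min(1, 1.07) = 1.00
x ⇒ (y ⊕ x) = min(1, 1 − 0.28 + 1.00) = min(1, 1.72) = 1.00
y ⊕ (x ⇒ (y ⊕ x)) = min(1, 0.79 + 1.00) = min(1, 1.79) = 1.00
¬x = 1 − 0.28 = 0.72
¬x ⇒ x = min(1, 1 − 0.72 + 0.28) = min(1, 0.56) = 0.56
¬y = 1 − 0.79 = 0.21
(¬x ⇒ x) ⇒ ¬y = min(1, 1 − 0.56 + 0.21) = min(1, 0.65) = 0.65
¬((¬x ⇒ x) ⇒ ¬y) = 1 − 0.65 = 0.35
(y ⊕ (x ⇒ (y ⊕ x))) ⊙ ¬((¬x ⇒ x) ⇒ ¬y) = max(0, 1.00 + 0.35 − 1) = max(0, 0.35) = 0.35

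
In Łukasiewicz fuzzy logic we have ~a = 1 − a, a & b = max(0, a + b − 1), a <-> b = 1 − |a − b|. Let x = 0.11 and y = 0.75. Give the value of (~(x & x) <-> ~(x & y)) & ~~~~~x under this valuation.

0.89

x & x = max(0, 0.11 + 0.11 − 1) = max(0, -0.78) = 0.00
~(x & x) = 1 − 0.00 = 1.00
x & y = max(0, 0.11 + 0.75 − 1) = max(0, -0.14) = 0.00
~(x & y) = 1 − 0.00 = 1.00
~(x & x) <-> ~(x & y) = 1 − |1.00 − 1.00| = 1 − 0.00 = 1.00
~x = 1 − 0.11 = 0.89
~~x = 1 − 0.89 = 0.11
~~~x = 1 − 0.11 = 0.89
~~~~x = 1 − 0.89 = 0.11
~~~~~x = 1 − 0.11 = 0.89
(~(x & x) <-> ~(x & y)) & ~~~~~x = max(0, 1.00 + 0.89 − 1) = max(0, 0.89) = 0.89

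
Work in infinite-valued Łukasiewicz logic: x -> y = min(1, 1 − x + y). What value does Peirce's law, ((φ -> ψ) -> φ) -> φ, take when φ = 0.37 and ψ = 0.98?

1.00

φ -> ψ = min(1, 1 − 0.37 + 0.98) = min(1, 1.61) = 1.00
(φ -> ψ) -> φ = min(1, 1 − 1.00 + 0.37) = min(1, 0.37) = 0.37
((φ -> ψ) -> φ) -> φ = min(1, 1 − 0.37 + 0.37) = min(1, 1.00) = 1.00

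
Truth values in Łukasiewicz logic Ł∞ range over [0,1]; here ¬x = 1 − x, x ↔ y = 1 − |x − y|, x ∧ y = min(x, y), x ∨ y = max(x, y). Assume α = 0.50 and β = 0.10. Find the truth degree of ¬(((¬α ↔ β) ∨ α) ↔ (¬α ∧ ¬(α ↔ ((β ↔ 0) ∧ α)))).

¬α = 1 − 0.50 = 0.50
¬α ↔ β = 1 − |0.50 − 0.10| = 1 − 0.40 = 0.60
(¬α ↔ β) ∨ α = max(0.60, 0.50) = 0.60
β ↔ 0 = 1 − |0.10 − 0.00| = 1 − 0.10 = 0.90
(β ↔ 0) ∧ α = min(0.90, 0.50) = 0.50
α ↔ ((β ↔ 0) ∧ α) = 1 − |0.50 − 0.50| = 1 − 0.00 = 1.00
¬(α ↔ ((β ↔ 0) ∧ α)) = 1 − 1.00 = 0.00
¬α ∧ ¬(α ↔ ((β ↔ 0) ∧ α)) = min(0.50, 0.00) = 0.00
((¬α ↔ β) ∨ α) ↔ (¬α ∧ ¬(α ↔ ((β ↔ 0) ∧ α))) = 1 − |0.60 − 0.00| = 1 − 0.60 = 0.40
¬(((¬α ↔ β) ∨ α) ↔ (¬α ∧ ¬(α ↔ ((β ↔ 0) ∧ α)))) = 1 − 0.40 = 0.60

0.60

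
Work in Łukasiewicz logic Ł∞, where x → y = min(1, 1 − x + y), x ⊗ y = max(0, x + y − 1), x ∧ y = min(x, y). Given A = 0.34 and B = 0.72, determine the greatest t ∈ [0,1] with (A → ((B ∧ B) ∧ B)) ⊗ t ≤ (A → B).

B ∧ B = min(0.72, 0.72) = 0.72
(B ∧ B) ∧ B = min(0.72, 0.72) = 0.72
A → ((B ∧ B) ∧ B) = min(1, 1 − 0.34 + 0.72) = min(1, 1.38) = 1.00
So the left factor is A → ((B ∧ B) ∧ B) = 1.00.
A → B = min(1, 1 − 0.34 + 0.72) = min(1, 1.38) = 1.00
So the right-hand bound is A → B = 1.00.
The residuum of the Łukasiewicz t-norm gives the supremum: min(1, 1 − 1.00 + 1.00).
1 − 1.00 + 1.00 = 1.00, so t = min(1, 1.00) = 1.00.
Check: 1.00 ⊗ 1.00 = max(0, 1.00) = 1.00 ≤ 1.00.

1.00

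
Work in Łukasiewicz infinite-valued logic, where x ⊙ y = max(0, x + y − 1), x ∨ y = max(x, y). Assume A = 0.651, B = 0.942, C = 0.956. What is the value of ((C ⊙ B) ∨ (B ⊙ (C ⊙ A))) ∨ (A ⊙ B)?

C ⊙ B = max(0, 0.956 + 0.942 − 1) = max(0, 0.898) = 0.898
C ⊙ A = max(0, 0.956 + 0.651 − 1) = max(0, 0.607) = 0.607
B ⊙ (C ⊙ A) = max(0, 0.942 + 0.607 − 1) = max(0, 0.549) = 0.549
(C ⊙ B) ∨ (B ⊙ (C ⊙ A)) = max(0.898, 0.549) = 0.898
A ⊙ B = max(0, 0.651 + 0.942 − 1) = max(0, 0.593) = 0.593
((C ⊙ B) ∨ (B ⊙ (C ⊙ A))) ∨ (A ⊙ B) = max(0.898, 0.593) = 0.898

0.898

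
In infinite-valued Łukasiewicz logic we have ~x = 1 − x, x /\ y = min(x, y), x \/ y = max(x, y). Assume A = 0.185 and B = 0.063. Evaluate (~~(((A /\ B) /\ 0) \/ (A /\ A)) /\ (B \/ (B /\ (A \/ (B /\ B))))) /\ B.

A /\ B = min(0.185, 0.063) = 0.063
(A /\ B) /\ 0 = min(0.063, 0.000) = 0.000
A /\ A = min(0.185, 0.185) = 0.185
((A /\ B) /\ 0) \/ (A /\ A) = max(0.000, 0.185) = 0.185
~(((A /\ B) /\ 0) \/ (A /\ A)) = 1 − 0.185 = 0.815
~~(((A /\ B) /\ 0) \/ (A /\ A)) = 1 − 0.815 = 0.185
B /\ B = min(0.063, 0.063) = 0.063
A \/ (B /\ B) = max(0.185, 0.063) = 0.185
B /\ (A \/ (B /\ B)) = min(0.063, 0.185) = 0.063
B \/ (B /\ (A \/ (B /\ B))) = max(0.063, 0.063) = 0.063
~~(((A /\ B) /\ 0) \/ (A /\ A)) /\ (B \/ (B /\ (A \/ (B /\ B)))) = min(0.185, 0.063) = 0.063
(~~(((A /\ B) /\ 0) \/ (A /\ A)) /\ (B \/ (B /\ (A \/ (B /\ B))))) /\ B = min(0.063, 0.063) = 0.063

0.063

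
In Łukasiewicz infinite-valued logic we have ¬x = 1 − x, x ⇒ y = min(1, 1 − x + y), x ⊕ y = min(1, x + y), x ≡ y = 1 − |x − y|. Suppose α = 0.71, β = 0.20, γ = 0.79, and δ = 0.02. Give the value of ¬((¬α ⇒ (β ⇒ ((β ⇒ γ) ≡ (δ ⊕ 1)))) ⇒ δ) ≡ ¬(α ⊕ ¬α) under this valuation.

0.02

¬α = 1 − 0.71 = 0.29
β ⇒ γ = min(1, 1 − 0.20 + 0.79) = min(1, 1.59) = 1.00
δ ⊕ 1 = min(1, 0.02 + 1.00) = min(1, 1.02) = 1.00
(β ⇒ γ) ≡ (δ ⊕ 1) = 1 − |1.00 − 1.00| = 1 − 0.00 = 1.00
β ⇒ ((β ⇒ γ) ≡ (δ ⊕ 1)) = min(1, 1 − 0.20 + 1.00) = min(1, 1.80) = 1.00
¬α ⇒ (β ⇒ ((β ⇒ γ) ≡ (δ ⊕ 1))) = min(1, 1 − 0.29 + 1.00) = min(1, 1.71) = 1.00
(¬α ⇒ (β ⇒ ((β ⇒ γ) ≡ (δ ⊕ 1)))) ⇒ δ = min(1, 1 − 1.00 + 0.02) = min(1, 0.02) = 0.02
¬((¬α ⇒ (β ⇒ ((β ⇒ γ) ≡ (δ ⊕ 1)))) ⇒ δ) = 1 − 0.02 = 0.98
α ⊕ ¬α = min(1, 0.71 + 0.29) = min(1, 1.00) = 1.00
¬(α ⊕ ¬α) = 1 − 1.00 = 0.00
¬((¬α ⇒ (β ⇒ ((β ⇒ γ) ≡ (δ ⊕ 1)))) ⇒ δ) ≡ ¬(α ⊕ ¬α) = 1 − |0.98 − 0.00| = 1 − 0.98 = 0.02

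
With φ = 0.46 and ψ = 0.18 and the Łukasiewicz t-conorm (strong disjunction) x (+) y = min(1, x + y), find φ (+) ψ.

φ (+) ψ = min(1, 0.46 + 0.18) = min(1, 0.64) = 0.64
For comparison, the Gödel t-conorm max(x, y) would give 0.46.

0.64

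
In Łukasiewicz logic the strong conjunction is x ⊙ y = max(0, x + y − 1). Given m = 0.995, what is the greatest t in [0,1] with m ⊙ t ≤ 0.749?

0.754

The residuum of the Łukasiewicz t-norm gives the supremum: min(1, 1 − 0.995 + 0.749).
1 − 0.995 + 0.749 = 0.754, so t = min(1, 0.754) = 0.754.
Check: 0.995 ⊙ 0.754 = max(0, 0.749) = 0.749 ≤ 0.749.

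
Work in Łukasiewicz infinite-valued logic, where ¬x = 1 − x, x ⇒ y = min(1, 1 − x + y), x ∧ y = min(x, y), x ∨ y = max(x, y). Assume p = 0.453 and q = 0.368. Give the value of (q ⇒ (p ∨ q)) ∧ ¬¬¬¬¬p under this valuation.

0.547

p ∨ q = max(0.453, 0.368) = 0.453
q ⇒ (p ∨ q) = min(1, 1 − 0.368 + 0.453) = min(1, 1.085) = 1.000
¬p = 1 − 0.453 = 0.547
¬¬p = 1 − 0.547 = 0.453
¬¬¬p = 1 − 0.453 = 0.547
¬¬¬¬p = 1 − 0.547 = 0.453
¬¬¬¬¬p = 1 − 0.453 = 0.547
(q ⇒ (p ∨ q)) ∧ ¬¬¬¬¬p = min(1.000, 0.547) = 0.547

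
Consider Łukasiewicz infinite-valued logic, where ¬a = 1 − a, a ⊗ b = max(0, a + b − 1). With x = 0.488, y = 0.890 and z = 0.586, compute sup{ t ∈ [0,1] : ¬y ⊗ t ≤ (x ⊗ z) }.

0.964

¬y = 1 − 0.890 = 0.110
So the left factor is ¬y = 0.110.
x ⊗ z = max(0, 0.488 + 0.586 − 1) = max(0, 0.074) = 0.074
So the right-hand bound is x ⊗ z = 0.074.
The residuum of the Łukasiewicz t-norm gives the supremum: min(1, 1 − 0.110 + 0.074).
1 − 0.110 + 0.074 = 0.964, so t = min(1, 0.964) = 0.964.
Check: 0.110 ⊗ 0.964 = max(0, 0.074) = 0.074 ≤ 0.074.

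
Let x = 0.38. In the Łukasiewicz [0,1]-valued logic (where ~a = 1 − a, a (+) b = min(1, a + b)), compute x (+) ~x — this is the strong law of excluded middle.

1.00

~x = 1 − 0.38 = 0.62
x (+) ~x = min(1, 0.38 + 0.62) = min(1, 1.00) = 1.00
(As expected: always 1 in Ł∞ since a ⊕ (1−a) = 1.)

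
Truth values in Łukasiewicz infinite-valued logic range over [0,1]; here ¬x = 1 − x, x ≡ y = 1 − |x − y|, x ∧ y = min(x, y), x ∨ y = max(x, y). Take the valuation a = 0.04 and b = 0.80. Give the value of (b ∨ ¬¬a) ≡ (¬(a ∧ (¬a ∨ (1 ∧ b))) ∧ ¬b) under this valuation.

0.40

¬a = 1 − 0.04 = 0.96
¬¬a = 1 − 0.96 = 0.04
b ∨ ¬¬a = max(0.80, 0.04) = 0.80
1 ∧ b = min(1.00, 0.80) = 0.80
¬a ∨ (1 ∧ b) = max(0.96, 0.80) = 0.96
a ∧ (¬a ∨ (1 ∧ b)) = min(0.04, 0.96) = 0.04
¬(a ∧ (¬a ∨ (1 ∧ b))) = 1 − 0.04 = 0.96
¬b = 1 − 0.80 = 0.20
¬(a ∧ (¬a ∨ (1 ∧ b))) ∧ ¬b = min(0.96, 0.20) = 0.20
(b ∨ ¬¬a) ≡ (¬(a ∧ (¬a ∨ (1 ∧ b))) ∧ ¬b) = 1 − |0.80 − 0.20| = 1 − 0.60 = 0.40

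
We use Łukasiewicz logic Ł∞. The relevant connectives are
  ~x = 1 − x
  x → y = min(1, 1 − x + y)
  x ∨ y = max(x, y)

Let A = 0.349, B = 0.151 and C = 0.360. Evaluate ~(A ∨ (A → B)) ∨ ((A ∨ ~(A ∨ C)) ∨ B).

0.640

A → B = min(1, 1 − 0.349 + 0.151) = min(1, 0.802) = 0.802
A ∨ (A → B) = max(0.349, 0.802) = 0.802
~(A ∨ (A → B)) = 1 − 0.802 = 0.198
A ∨ C = max(0.349, 0.360) = 0.360
~(A ∨ C) = 1 − 0.360 = 0.640
A ∨ ~(A ∨ C) = max(0.349, 0.640) = 0.640
(A ∨ ~(A ∨ C)) ∨ B = max(0.640, 0.151) = 0.640
~(A ∨ (A → B)) ∨ ((A ∨ ~(A ∨ C)) ∨ B) = max(0.198, 0.640) = 0.640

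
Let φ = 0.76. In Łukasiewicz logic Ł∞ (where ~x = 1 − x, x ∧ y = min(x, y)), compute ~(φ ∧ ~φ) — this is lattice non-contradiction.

0.76

~φ = 1 − 0.76 = 0.24
φ ∧ ~φ = min(0.76, 0.24) = 0.24
~(φ ∧ ~φ) = 1 − 0.24 = 0.76
(The value 0.76 < 1 shows this instance is not satisfied; not a Ł∞-tautology — its value is 1 − min(a, 1−a).)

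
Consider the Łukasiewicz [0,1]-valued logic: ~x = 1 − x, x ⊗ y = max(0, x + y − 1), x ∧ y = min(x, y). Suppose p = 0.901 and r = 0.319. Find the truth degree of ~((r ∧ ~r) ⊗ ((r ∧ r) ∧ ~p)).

~r = 1 − 0.319 = 0.681
r ∧ ~r = min(0.319, 0.681) = 0.319
r ∧ r = min(0.319, 0.319) = 0.319
~p = 1 − 0.901 = 0.099
(r ∧ r) ∧ ~p = min(0.319, 0.099) = 0.099
(r ∧ ~r) ⊗ ((r ∧ r) ∧ ~p) = max(0, 0.319 + 0.099 − 1) = max(0, -0.582) = 0.000
~((r ∧ ~r) ⊗ ((r ∧ r) ∧ ~p)) = 1 − 0.000 = 1.000

1.000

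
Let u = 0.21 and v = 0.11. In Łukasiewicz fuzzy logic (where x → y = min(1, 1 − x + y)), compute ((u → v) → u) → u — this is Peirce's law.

u → v = min(1, 1 − 0.21 + 0.11) = min(1, 0.90) = 0.90
(u → v) → u = min(1, 1 − 0.90 + 0.21) = min(1, 0.31) = 0.31
((u → v) → u) → u = min(1, 1 − 0.31 + 0.21) = min(1, 0.90) = 0.90
(The value 0.90 < 1 shows this instance is not satisfied; not a Ł∞-tautology in general.)

0.90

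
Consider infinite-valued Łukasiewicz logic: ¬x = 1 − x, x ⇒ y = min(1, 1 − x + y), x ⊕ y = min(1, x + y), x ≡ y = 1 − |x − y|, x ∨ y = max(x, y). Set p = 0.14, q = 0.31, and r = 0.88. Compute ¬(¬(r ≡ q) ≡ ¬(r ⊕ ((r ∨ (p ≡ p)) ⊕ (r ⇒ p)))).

0.57

r ≡ q = 1 − |0.88 − 0.31| = 1 − 0.57 = 0.43
¬(r ≡ q) = 1 − 0.43 = 0.57
p ≡ p = 1 − |0.14 − 0.14| = 1 − 0.00 = 1.00
r ∨ (p ≡ p) = max(0.88, 1.00) = 1.00
r ⇒ p = min(1, 1 − 0.88 + 0.14) = min(1, 0.26) = 0.26
(r ∨ (p ≡ p)) ⊕ (r ⇒ p) = min(1, 1.00 + 0.26) = min(1, 1.26) = 1.00
r ⊕ ((r ∨ (p ≡ p)) ⊕ (r ⇒ p)) = min(1, 0.88 + 1.00) = min(1, 1.88) = 1.00
¬(r ⊕ ((r ∨ (p ≡ p)) ⊕ (r ⇒ p))) = 1 − 1.00 = 0.00
¬(r ≡ q) ≡ ¬(r ⊕ ((r ∨ (p ≡ p)) ⊕ (r ⇒ p))) = 1 − |0.57 − 0.00| = 1 − 0.57 = 0.43
¬(¬(r ≡ q) ≡ ¬(r ⊕ ((r ∨ (p ≡ p)) ⊕ (r ⇒ p)))) = 1 − 0.43 = 0.57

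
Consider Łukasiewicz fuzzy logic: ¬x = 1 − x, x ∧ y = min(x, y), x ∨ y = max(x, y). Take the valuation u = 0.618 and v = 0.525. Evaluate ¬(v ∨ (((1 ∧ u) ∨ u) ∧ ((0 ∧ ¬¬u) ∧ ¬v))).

1 ∧ u = min(1.000, 0.618) = 0.618
(1 ∧ u) ∨ u = max(0.618, 0.618) = 0.618
¬u = 1 − 0.618 = 0.382
¬¬u = 1 − 0.382 = 0.618
0 ∧ ¬¬u = min(0.000, 0.618) = 0.000
¬v = 1 − 0.525 = 0.475
(0 ∧ ¬¬u) ∧ ¬v = min(0.000, 0.475) = 0.000
((1 ∧ u) ∨ u) ∧ ((0 ∧ ¬¬u) ∧ ¬v) = min(0.618, 0.000) = 0.000
v ∨ (((1 ∧ u) ∨ u) ∧ ((0 ∧ ¬¬u) ∧ ¬v)) = max(0.525, 0.000) = 0.525
¬(v ∨ (((1 ∧ u) ∨ u) ∧ ((0 ∧ ¬¬u) ∧ ¬v))) = 1 − 0.525 = 0.475

0.475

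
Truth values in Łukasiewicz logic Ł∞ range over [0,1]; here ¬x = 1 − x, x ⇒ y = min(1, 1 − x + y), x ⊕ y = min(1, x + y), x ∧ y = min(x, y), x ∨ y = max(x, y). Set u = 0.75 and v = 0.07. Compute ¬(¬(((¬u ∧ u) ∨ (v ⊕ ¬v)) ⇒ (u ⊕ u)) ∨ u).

0.25

¬u = 1 − 0.75 = 0.25
¬u ∧ u = min(0.25, 0.75) = 0.25
¬v = 1 − 0.07 = 0.93
v ⊕ ¬v = min(1, 0.07 + 0.93) = min(1, 1.00) = 1.00
(¬u ∧ u) ∨ (v ⊕ ¬v) = max(0.25, 1.00) = 1.00
u ⊕ u = min(1, 0.75 + 0.75) = min(1, 1.50) = 1.00
((¬u ∧ u) ∨ (v ⊕ ¬v)) ⇒ (u ⊕ u) = min(1, 1 − 1.00 + 1.00) = min(1, 1.00) = 1.00
¬(((¬u ∧ u) ∨ (v ⊕ ¬v)) ⇒ (u ⊕ u)) = 1 − 1.00 = 0.00
¬(((¬u ∧ u) ∨ (v ⊕ ¬v)) ⇒ (u ⊕ u)) ∨ u = max(0.00, 0.75) = 0.75
¬(¬(((¬u ∧ u) ∨ (v ⊕ ¬v)) ⇒ (u ⊕ u)) ∨ u) = 1 − 0.75 = 0.25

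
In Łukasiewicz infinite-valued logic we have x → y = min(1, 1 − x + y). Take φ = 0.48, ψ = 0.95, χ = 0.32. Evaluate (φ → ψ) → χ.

0.32

φ → ψ = min(1, 1 − 0.48 + 0.95) = min(1, 1.47) = 1.00
(φ → ψ) → χ = min(1, 1 − 1.00 + 0.32) = min(1, 0.32) = 0.32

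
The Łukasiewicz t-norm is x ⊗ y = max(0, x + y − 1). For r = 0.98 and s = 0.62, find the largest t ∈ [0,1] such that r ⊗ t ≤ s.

The residuum of the Łukasiewicz t-norm gives the supremum: min(1, 1 − 0.98 + 0.62).
1 − 0.98 + 0.62 = 0.64, so t = min(1, 0.64) = 0.64.
Check: 0.98 ⊗ 0.64 = max(0, 0.62) = 0.62 ≤ 0.62.

0.64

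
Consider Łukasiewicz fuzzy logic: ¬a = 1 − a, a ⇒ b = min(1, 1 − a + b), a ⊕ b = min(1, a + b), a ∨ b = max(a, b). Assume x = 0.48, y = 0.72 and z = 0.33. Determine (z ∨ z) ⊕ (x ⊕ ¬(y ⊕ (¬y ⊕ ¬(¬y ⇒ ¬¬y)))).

0.81

z ∨ z = max(0.33, 0.33) = 0.33
¬y = 1 − 0.72 = 0.28
¬¬y = 1 − 0.28 = 0.72
¬y ⇒ ¬¬y = min(1, 1 − 0.28 + 0.72) = min(1, 1.44) = 1.00
¬(¬y ⇒ ¬¬y) = 1 − 1.00 = 0.00
¬y ⊕ ¬(¬y ⇒ ¬¬y) = min(1, 0.28 + 0.00) = min(1, 0.28) = 0.28
y ⊕ (¬y ⊕ ¬(¬y ⇒ ¬¬y)) = min(1, 0.72 + 0.28) = min(1, 1.00) = 1.00
¬(y ⊕ (¬y ⊕ ¬(¬y ⇒ ¬¬y))) = 1 − 1.00 = 0.00
x ⊕ ¬(y ⊕ (¬y ⊕ ¬(¬y ⇒ ¬¬y))) = min(1, 0.48 + 0.00) = min(1, 0.48) = 0.48
(z ∨ z) ⊕ (x ⊕ ¬(y ⊕ (¬y ⊕ ¬(¬y ⇒ ¬¬y)))) = min(1, 0.33 + 0.48) = min(1, 0.81) = 0.81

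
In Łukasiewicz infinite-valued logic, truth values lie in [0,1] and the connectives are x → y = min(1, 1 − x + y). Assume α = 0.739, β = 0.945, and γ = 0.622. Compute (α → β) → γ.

0.622

α → β = min(1, 1 − 0.739 + 0.945) = min(1, 1.206) = 1.000
(α → β) → γ = min(1, 1 − 1.000 + 0.622) = min(1, 0.622) = 0.622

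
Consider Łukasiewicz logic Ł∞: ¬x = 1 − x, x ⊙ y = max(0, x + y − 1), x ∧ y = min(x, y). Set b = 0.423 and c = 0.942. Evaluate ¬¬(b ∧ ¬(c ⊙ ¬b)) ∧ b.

0.423

¬b = 1 − 0.423 = 0.577
c ⊙ ¬b = max(0, 0.942 + 0.577 − 1) = max(0, 0.519) = 0.519
¬(c ⊙ ¬b) = 1 − 0.519 = 0.481
b ∧ ¬(c ⊙ ¬b) = min(0.423, 0.481) = 0.423
¬(b ∧ ¬(c ⊙ ¬b)) = 1 − 0.423 = 0.577
¬¬(b ∧ ¬(c ⊙ ¬b)) = 1 − 0.577 = 0.423
¬¬(b ∧ ¬(c ⊙ ¬b)) ∧ b = min(0.423, 0.423) = 0.423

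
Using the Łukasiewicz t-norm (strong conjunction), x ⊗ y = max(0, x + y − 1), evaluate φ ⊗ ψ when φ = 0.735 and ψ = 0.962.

0.697

φ ⊗ ψ = max(0, 0.735 + 0.962 − 1) = max(0, 0.697) = 0.697
For comparison, the Gödel (minimum) t-norm min(x, y) would give 0.735.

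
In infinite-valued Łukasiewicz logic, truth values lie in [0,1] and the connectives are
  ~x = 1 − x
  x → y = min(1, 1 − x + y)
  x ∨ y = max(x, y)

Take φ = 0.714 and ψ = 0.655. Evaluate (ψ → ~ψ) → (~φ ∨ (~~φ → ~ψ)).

~ψ = 1 − 0.655 = 0.345
ψ → ~ψ = min(1, 1 − 0.655 + 0.345) = min(1, 0.690) = 0.690
~φ = 1 − 0.714 = 0.286
~~φ = 1 − 0.286 = 0.714
~~φ → ~ψ = min(1, 1 − 0.714 + 0.345) = min(1, 0.631) = 0.631
~φ ∨ (~~φ → ~ψ) = max(0.286, 0.631) = 0.631
(ψ → ~ψ) → (~φ ∨ (~~φ → ~ψ)) = min(1, 1 − 0.690 + 0.631) = min(1, 0.941) = 0.941

0.941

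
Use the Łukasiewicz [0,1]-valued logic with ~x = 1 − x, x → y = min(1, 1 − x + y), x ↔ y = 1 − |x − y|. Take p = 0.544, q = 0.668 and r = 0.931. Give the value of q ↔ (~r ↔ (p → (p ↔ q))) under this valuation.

~r = 1 − 0.931 = 0.069
p ↔ q = 1 − |0.544 − 0.668| = 1 − 0.124 = 0.876
p → (p ↔ q) = min(1, 1 − 0.544 + 0.876) = min(1, 1.332) = 1.000
~r ↔ (p → (p ↔ q)) = 1 − |0.069 − 1.000| = 1 − 0.931 = 0.069
q ↔ (~r ↔ (p → (p ↔ q))) = 1 − |0.668 − 0.069| = 1 − 0.599 = 0.401

0.401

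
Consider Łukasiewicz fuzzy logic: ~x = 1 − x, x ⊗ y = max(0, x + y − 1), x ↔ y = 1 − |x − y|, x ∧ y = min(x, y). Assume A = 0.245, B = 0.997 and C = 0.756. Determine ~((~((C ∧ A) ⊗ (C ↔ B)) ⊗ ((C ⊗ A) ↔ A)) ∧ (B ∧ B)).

C ∧ A = min(0.756, 0.245) = 0.245
C ↔ B = 1 − |0.756 − 0.997| = 1 − 0.241 = 0.759
(C ∧ A) ⊗ (C ↔ B) = max(0, 0.245 + 0.759 − 1) = max(0, 0.004) = 0.004
~((C ∧ A) ⊗ (C ↔ B)) = 1 − 0.004 = 0.996
C ⊗ A = max(0, 0.756 + 0.245 − 1) = max(0, 0.001) = 0.001
(C ⊗ A) ↔ A = 1 − |0.001 − 0.245| = 1 − 0.244 = 0.756
~((C ∧ A) ⊗ (C ↔ B)) ⊗ ((C ⊗ A) ↔ A) = max(0, 0.996 + 0.756 − 1) = max(0, 0.752) = 0.752
B ∧ B = min(0.997, 0.997) = 0.997
(~((C ∧ A) ⊗ (C ↔ B)) ⊗ ((C ⊗ A) ↔ A)) ∧ (B ∧ B) = min(0.752, 0.997) = 0.752
~((~((C ∧ A) ⊗ (C ↔ B)) ⊗ ((C ⊗ A) ↔ A)) ∧ (B ∧ B)) = 1 − 0.752 = 0.248

0.248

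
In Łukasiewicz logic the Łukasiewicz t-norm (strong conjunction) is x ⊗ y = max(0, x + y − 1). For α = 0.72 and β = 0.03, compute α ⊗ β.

0.00

α ⊗ β = max(0, 0.72 + 0.03 − 1) = max(0, -0.25) = 0.00
For comparison, the Gödel (minimum) t-norm min(x, y) would give 0.03.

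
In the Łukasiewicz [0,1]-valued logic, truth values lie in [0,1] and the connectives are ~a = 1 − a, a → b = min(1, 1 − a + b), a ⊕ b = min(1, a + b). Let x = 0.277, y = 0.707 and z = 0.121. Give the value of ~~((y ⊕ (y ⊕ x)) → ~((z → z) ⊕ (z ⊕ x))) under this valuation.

y ⊕ x = min(1, 0.707 + 0.277) = min(1, 0.984) = 0.984
y ⊕ (y ⊕ x) = min(1, 0.707 + 0.984) = min(1, 1.691) = 1.000
z → z = min(1, 1 − 0.121 + 0.121) = min(1, 1.000) = 1.000
z ⊕ x = min(1, 0.121 + 0.277) = min(1, 0.398) = 0.398
(z → z) ⊕ (z ⊕ x) = min(1, 1.000 + 0.398) = min(1, 1.398) = 1.000
~((z → z) ⊕ (z ⊕ x)) = 1 − 1.000 = 0.000
(y ⊕ (y ⊕ x)) → ~((z → z) ⊕ (z ⊕ x)) = min(1, 1 − 1.000 + 0.000) = min(1, 0.000) = 0.000
~((y ⊕ (y ⊕ x)) → ~((z → z) ⊕ (z ⊕ x))) = 1 − 0.000 = 1.000
~~((y ⊕ (y ⊕ x)) → ~((z → z) ⊕ (z ⊕ x))) = 1 − 1.000 = 0.000

0.000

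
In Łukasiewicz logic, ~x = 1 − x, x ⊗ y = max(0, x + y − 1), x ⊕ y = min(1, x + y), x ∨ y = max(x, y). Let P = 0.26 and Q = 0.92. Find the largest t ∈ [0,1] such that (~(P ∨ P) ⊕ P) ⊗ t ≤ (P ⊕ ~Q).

0.34

P ∨ P = max(0.26, 0.26) = 0.26
~(P ∨ P) = 1 − 0.26 = 0.74
~(P ∨ P) ⊕ P = min(1, 0.74 + 0.26) = min(1, 1.00) = 1.00
So the left factor is ~(P ∨ P) ⊕ P = 1.00.
~Q = 1 − 0.92 = 0.08
P ⊕ ~Q = min(1, 0.26 + 0.08) = min(1, 0.34) = 0.34
So the right-hand bound is P ⊕ ~Q = 0.34.
The residuum of the Łukasiewicz t-norm gives the supremum: min(1, 1 − 1.00 + 0.34).
1 − 1.00 + 0.34 = 0.34, so t = min(1, 0.34) = 0.34.
Check: 1.00 ⊗ 0.34 = max(0, 0.34) = 0.34 ≤ 0.34.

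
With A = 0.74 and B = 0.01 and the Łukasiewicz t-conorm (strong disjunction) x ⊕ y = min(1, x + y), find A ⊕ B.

A ⊕ B = min(1, 0.74 + 0.01) = min(1, 0.75) = 0.75
For comparison, the Gödel t-conorm max(x, y) would give 0.74.

0.75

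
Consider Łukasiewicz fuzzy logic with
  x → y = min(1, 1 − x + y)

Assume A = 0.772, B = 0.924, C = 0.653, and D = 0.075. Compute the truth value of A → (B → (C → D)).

C → D = min(1, 1 − 0.653 + 0.075) = min(1, 0.422) = 0.422
B → (C → D) = min(1, 1 − 0.924 + 0.422) = min(1, 0.498) = 0.498
A → (B → (C → D)) = min(1, 1 − 0.772 + 0.498) = min(1, 0.726) = 0.726

0.726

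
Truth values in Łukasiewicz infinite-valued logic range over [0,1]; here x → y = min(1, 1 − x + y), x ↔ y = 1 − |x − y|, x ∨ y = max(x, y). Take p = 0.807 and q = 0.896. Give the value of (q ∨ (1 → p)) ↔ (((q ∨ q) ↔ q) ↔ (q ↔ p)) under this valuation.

0.985

1 → p = min(1, 1 − 1.000 + 0.807) = min(1, 0.807) = 0.807
q ∨ (1 → p) = max(0.896, 0.807) = 0.896
q ∨ q = max(0.896, 0.896) = 0.896
(q ∨ q) ↔ q = 1 − |0.896 − 0.896| = 1 − 0.000 = 1.000
q ↔ p = 1 − |0.896 − 0.807| = 1 − 0.089 = 0.911
((q ∨ q) ↔ q) ↔ (q ↔ p) = 1 − |1.000 − 0.911| = 1 − 0.089 = 0.911
(q ∨ (1 → p)) ↔ (((q ∨ q) ↔ q) ↔ (q ↔ p)) = 1 − |0.896 − 0.911| = 1 − 0.015 = 0.985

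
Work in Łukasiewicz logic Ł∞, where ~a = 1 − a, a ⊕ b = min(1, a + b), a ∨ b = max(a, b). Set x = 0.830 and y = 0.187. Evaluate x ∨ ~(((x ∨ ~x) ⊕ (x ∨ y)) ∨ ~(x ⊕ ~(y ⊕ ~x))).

~x = 1 − 0.830 = 0.170
x ∨ ~x = max(0.830, 0.170) = 0.830
x ∨ y = max(0.830, 0.187) = 0.830
(x ∨ ~x) ⊕ (x ∨ y) = min(1, 0.830 + 0.830) = min(1, 1.660) = 1.000
y ⊕ ~x = min(1, 0.187 + 0.170) = min(1, 0.357) = 0.357
~(y ⊕ ~x) = 1 − 0.357 = 0.643
x ⊕ ~(y ⊕ ~x) = min(1, 0.830 + 0.643) = min(1, 1.473) = 1.000
~(x ⊕ ~(y ⊕ ~x)) = 1 − 1.000 = 0.000
((x ∨ ~x) ⊕ (x ∨ y)) ∨ ~(x ⊕ ~(y ⊕ ~x)) = max(1.000, 0.000) = 1.000
~(((x ∨ ~x) ⊕ (x ∨ y)) ∨ ~(x ⊕ ~(y ⊕ ~x))) = 1 − 1.000 = 0.000
x ∨ ~(((x ∨ ~x) ⊕ (x ∨ y)) ∨ ~(x ⊕ ~(y ⊕ ~x))) = max(0.830, 0.000) = 0.830

0.830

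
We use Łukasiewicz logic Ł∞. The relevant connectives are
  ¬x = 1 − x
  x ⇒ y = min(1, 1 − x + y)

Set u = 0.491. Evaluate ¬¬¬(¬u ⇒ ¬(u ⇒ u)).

0.509

¬u = 1 − 0.491 = 0.509
u ⇒ u = min(1, 1 − 0.491 + 0.491) = min(1, 1.000) = 1.000
¬(u ⇒ u) = 1 − 1.000 = 0.000
¬u ⇒ ¬(u ⇒ u) = min(1, 1 − 0.509 + 0.000) = min(1, 0.491) = 0.491
¬(¬u ⇒ ¬(u ⇒ u)) = 1 − 0.491 = 0.509
¬¬(¬u ⇒ ¬(u ⇒ u)) = 1 − 0.509 = 0.491
¬¬¬(¬u ⇒ ¬(u ⇒ u)) = 1 − 0.491 = 0.509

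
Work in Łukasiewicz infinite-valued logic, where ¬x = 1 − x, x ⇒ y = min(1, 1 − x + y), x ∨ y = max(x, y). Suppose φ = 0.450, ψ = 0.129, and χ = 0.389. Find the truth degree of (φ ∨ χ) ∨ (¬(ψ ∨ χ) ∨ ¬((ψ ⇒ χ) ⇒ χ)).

φ ∨ χ = max(0.450, 0.389) = 0.450
ψ ∨ χ = max(0.129, 0.389) = 0.389
¬(ψ ∨ χ) = 1 − 0.389 = 0.611
ψ ⇒ χ = min(1, 1 − 0.129 + 0.389) = min(1, 1.260) = 1.000
(ψ ⇒ χ) ⇒ χ = min(1, 1 − 1.000 + 0.389) = min(1, 0.389) = 0.389
¬((ψ ⇒ χ) ⇒ χ) = 1 − 0.389 = 0.611
¬(ψ ∨ χ) ∨ ¬((ψ ⇒ χ) ⇒ χ) = max(0.611, 0.611) = 0.611
(φ ∨ χ) ∨ (¬(ψ ∨ χ) ∨ ¬((ψ ⇒ χ) ⇒ χ)) = max(0.450, 0.611) = 0.611

0.611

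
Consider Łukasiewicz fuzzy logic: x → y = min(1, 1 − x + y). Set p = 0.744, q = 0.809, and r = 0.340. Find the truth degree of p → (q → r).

0.787

q → r = min(1, 1 − 0.809 + 0.340) = min(1, 0.531) = 0.531
p → (q → r) = min(1, 1 − 0.744 + 0.531) = min(1, 0.787) = 0.787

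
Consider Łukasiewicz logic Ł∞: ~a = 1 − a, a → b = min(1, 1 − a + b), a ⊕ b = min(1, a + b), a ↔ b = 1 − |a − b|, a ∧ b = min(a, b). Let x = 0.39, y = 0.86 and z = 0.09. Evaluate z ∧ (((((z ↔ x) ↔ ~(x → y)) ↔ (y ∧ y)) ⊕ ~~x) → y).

z ↔ x = 1 − |0.09 − 0.39| = 1 − 0.30 = 0.70
x → y = min(1, 1 − 0.39 + 0.86) = min(1, 1.47) = 1.00
~(x → y) = 1 − 1.00 = 0.00
(z ↔ x) ↔ ~(x → y) = 1 − |0.70 − 0.00| = 1 − 0.70 = 0.30
y ∧ y = min(0.86, 0.86) = 0.86
((z ↔ x) ↔ ~(x → y)) ↔ (y ∧ y) = 1 − |0.30 − 0.86| = 1 − 0.56 = 0.44
~x = 1 − 0.39 = 0.61
~~x = 1 − 0.61 = 0.39
(((z ↔ x) ↔ ~(x → y)) ↔ (y ∧ y)) ⊕ ~~x = min(1, 0.44 + 0.39) = min(1, 0.83) = 0.83
((((z ↔ x) ↔ ~(x → y)) ↔ (y ∧ y)) ⊕ ~~x) → y = min(1, 1 − 0.83 + 0.86) = min(1, 1.03) = 1.00
z ∧ (((((z ↔ x) ↔ ~(x → y)) ↔ (y ∧ y)) ⊕ ~~x) → y) = min(0.09, 1.00) = 0.09

0.09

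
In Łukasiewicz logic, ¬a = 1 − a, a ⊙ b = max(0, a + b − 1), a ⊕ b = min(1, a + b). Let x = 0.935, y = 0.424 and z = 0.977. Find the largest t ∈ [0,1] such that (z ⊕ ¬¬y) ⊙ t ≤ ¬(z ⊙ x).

0.088

¬y = 1 − 0.424 = 0.576
¬¬y = 1 − 0.576 = 0.424
z ⊕ ¬¬y = min(1, 0.977 + 0.424) = min(1, 1.401) = 1.000
So the left factor is z ⊕ ¬¬y = 1.000.
z ⊙ x = max(0, 0.977 + 0.935 − 1) = max(0, 0.912) = 0.912
¬(z ⊙ x) = 1 − 0.912 = 0.088
So the right-hand bound is ¬(z ⊙ x) = 0.088.
The residuum of the Łukasiewicz t-norm gives the supremum: min(1, 1 − 1.000 + 0.088).
1 − 1.000 + 0.088 = 0.088, so t = min(1, 0.088) = 0.088.
Check: 1.000 ⊙ 0.088 = max(0, 0.088) = 0.088 ≤ 0.088.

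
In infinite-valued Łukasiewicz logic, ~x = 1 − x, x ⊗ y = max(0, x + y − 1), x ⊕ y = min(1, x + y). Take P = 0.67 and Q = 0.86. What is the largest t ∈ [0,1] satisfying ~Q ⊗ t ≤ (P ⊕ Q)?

~Q = 1 − 0.86 = 0.14
So the left factor is ~Q = 0.14.
P ⊕ Q = min(1, 0.67 + 0.86) = min(1, 1.53) = 1.00
So the right-hand bound is P ⊕ Q = 1.00.
The residuum of the Łukasiewicz t-norm gives the supremum: min(1, 1 − 0.14 + 1.00).
1 − 0.14 + 1.00 = 1.86, so t = min(1, 1.86) = 1.00.
Check: 0.14 ⊗ 1.00 = max(0, 0.14) = 0.14 ≤ 1.00.

1.00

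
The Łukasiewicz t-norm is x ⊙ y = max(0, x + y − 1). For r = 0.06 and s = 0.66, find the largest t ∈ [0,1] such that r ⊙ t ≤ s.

1.00

The residuum of the Łukasiewicz t-norm gives the supremum: min(1, 1 − 0.06 + 0.66).
1 − 0.06 + 0.66 = 1.60, so t = min(1, 1.60) = 1.00.
Check: 0.06 ⊙ 1.00 = max(0, 0.06) = 0.06 ≤ 0.66.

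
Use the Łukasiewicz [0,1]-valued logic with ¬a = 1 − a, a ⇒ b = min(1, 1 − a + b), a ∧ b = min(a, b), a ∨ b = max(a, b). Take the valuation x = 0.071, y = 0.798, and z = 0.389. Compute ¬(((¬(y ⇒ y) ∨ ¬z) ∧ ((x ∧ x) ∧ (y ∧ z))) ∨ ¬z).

y ⇒ y = min(1, 1 − 0.798 + 0.798) = min(1, 1.000) = 1.000
¬(y ⇒ y) = 1 − 1.000 = 0.000
¬z = 1 − 0.389 = 0.611
¬(y ⇒ y) ∨ ¬z = max(0.000, 0.611) = 0.611
x ∧ x = min(0.071, 0.071) = 0.071
y ∧ z = min(0.798, 0.389) = 0.389
(x ∧ x) ∧ (y ∧ z) = min(0.071, 0.389) = 0.071
(¬(y ⇒ y) ∨ ¬z) ∧ ((x ∧ x) ∧ (y ∧ z)) = min(0.611, 0.071) = 0.071
((¬(y ⇒ y) ∨ ¬z) ∧ ((x ∧ x) ∧ (y ∧ z))) ∨ ¬z = max(0.071, 0.611) = 0.611
¬(((¬(y ⇒ y) ∨ ¬z) ∧ ((x ∧ x) ∧ (y ∧ z))) ∨ ¬z) = 1 − 0.611 = 0.389

0.389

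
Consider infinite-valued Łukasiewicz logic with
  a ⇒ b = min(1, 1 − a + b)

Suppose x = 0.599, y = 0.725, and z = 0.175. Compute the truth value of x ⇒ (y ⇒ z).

y ⇒ z = min(1, 1 − 0.725 + 0.175) = min(1, 0.450) = 0.450
x ⇒ (y ⇒ z) = min(1, 1 − 0.599 + 0.450) = min(1, 0.851) = 0.851

0.851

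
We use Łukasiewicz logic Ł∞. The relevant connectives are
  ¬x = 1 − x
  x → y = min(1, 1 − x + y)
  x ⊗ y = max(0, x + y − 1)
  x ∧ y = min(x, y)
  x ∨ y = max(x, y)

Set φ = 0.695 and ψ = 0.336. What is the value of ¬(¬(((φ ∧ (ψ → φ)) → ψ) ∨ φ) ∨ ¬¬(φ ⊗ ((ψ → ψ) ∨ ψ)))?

ψ → φ = min(1, 1 − 0.336 + 0.695) = min(1, 1.359) = 1.000
φ ∧ (ψ → φ) = min(0.695, 1.000) = 0.695
(φ ∧ (ψ → φ)) → ψ = min(1, 1 − 0.695 + 0.336) = min(1, 0.641) = 0.641
((φ ∧ (ψ → φ)) → ψ) ∨ φ = max(0.641, 0.695) = 0.695
¬(((φ ∧ (ψ → φ)) → ψ) ∨ φ) = 1 − 0.695 = 0.305
ψ → ψ = min(1, 1 − 0.336 + 0.336) = min(1, 1.000) = 1.000
(ψ → ψ) ∨ ψ = max(1.000, 0.336) = 1.000
φ ⊗ ((ψ → ψ) ∨ ψ) = max(0, 0.695 + 1.000 − 1) = max(0, 0.695) = 0.695
¬(φ ⊗ ((ψ → ψ) ∨ ψ)) = 1 − 0.695 = 0.305
¬¬(φ ⊗ ((ψ → ψ) ∨ ψ)) = 1 − 0.305 = 0.695
¬(((φ ∧ (ψ → φ)) → ψ) ∨ φ) ∨ ¬¬(φ ⊗ ((ψ → ψ) ∨ ψ)) = max(0.305, 0.695) = 0.695
¬(¬(((φ ∧ (ψ → φ)) → ψ) ∨ φ) ∨ ¬¬(φ ⊗ ((ψ → ψ) ∨ ψ))) = 1 − 0.695 = 0.305

0.305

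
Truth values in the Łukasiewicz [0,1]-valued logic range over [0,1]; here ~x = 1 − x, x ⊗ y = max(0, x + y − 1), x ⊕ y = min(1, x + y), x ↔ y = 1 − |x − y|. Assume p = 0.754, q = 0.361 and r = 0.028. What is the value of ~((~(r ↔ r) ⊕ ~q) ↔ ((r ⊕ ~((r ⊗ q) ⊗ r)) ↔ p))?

r ↔ r = 1 − |0.028 − 0.028| = 1 − 0.000 = 1.000
~(r ↔ r) = 1 − 1.000 = 0.000
~q = 1 − 0.361 = 0.639
~(r ↔ r) ⊕ ~q = min(1, 0.000 + 0.639) = min(1, 0.639) = 0.639
r ⊗ q = max(0, 0.028 + 0.361 − 1) = max(0, -0.611) = 0.000
(r ⊗ q) ⊗ r = max(0, 0.000 + 0.028 − 1) = max(0, -0.972) = 0.000
~((r ⊗ q) ⊗ r) = 1 − 0.000 = 1.000
r ⊕ ~((r ⊗ q) ⊗ r) = min(1, 0.028 + 1.000) = min(1, 1.028) = 1.000
(r ⊕ ~((r ⊗ q) ⊗ r)) ↔ p = 1 − |1.000 − 0.754| = 1 − 0.246 = 0.754
(~(r ↔ r) ⊕ ~q) ↔ ((r ⊕ ~((r ⊗ q) ⊗ r)) ↔ p) = 1 − |0.639 − 0.754| = 1 − 0.115 = 0.885
~((~(r ↔ r) ⊕ ~q) ↔ ((r ⊕ ~((r ⊗ q) ⊗ r)) ↔ p)) = 1 − 0.885 = 0.115

0.115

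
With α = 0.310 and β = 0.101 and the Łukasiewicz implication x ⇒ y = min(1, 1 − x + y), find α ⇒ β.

α ⇒ β = min(1, 1 − 0.310 + 0.101) = min(1, 0.791) = 0.791
For comparison, the Gödel implication (1 if x ≤ y else y) would give 0.101.

0.791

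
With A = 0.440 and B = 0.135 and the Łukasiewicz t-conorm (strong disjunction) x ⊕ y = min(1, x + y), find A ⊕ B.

A ⊕ B = min(1, 0.440 + 0.135) = min(1, 0.575) = 0.575
For comparison, the Gödel t-conorm max(x, y) would give 0.440.

0.575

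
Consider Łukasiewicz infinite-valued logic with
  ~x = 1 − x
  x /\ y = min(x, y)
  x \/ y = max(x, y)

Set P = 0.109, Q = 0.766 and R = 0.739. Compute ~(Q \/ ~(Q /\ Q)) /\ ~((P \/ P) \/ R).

0.234

Q /\ Q = min(0.766, 0.766) = 0.766
~(Q /\ Q) = 1 − 0.766 = 0.234
Q \/ ~(Q /\ Q) = max(0.766, 0.234) = 0.766
~(Q \/ ~(Q /\ Q)) = 1 − 0.766 = 0.234
P \/ P = max(0.109, 0.109) = 0.109
(P \/ P) \/ R = max(0.109, 0.739) = 0.739
~((P \/ P) \/ R) = 1 − 0.739 = 0.261
~(Q \/ ~(Q /\ Q)) /\ ~((P \/ P) \/ R) = min(0.234, 0.261) = 0.234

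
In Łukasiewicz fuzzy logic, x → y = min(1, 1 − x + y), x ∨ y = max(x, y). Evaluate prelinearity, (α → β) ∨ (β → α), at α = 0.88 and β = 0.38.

1.00

α → β = min(1, 1 − 0.88 + 0.38) = min(1, 0.50) = 0.50
β → α = min(1, 1 − 0.38 + 0.88) = min(1, 1.50) = 1.00
(α → β) ∨ (β → α) = max(0.50, 1.00) = 1.00
(As expected: a Ł∞-tautology — holds in every MV-chain.)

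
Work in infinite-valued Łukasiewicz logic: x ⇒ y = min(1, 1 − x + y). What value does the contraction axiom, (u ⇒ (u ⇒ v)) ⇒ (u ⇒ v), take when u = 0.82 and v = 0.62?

0.82

u ⇒ v = min(1, 1 − 0.82 + 0.62) = min(1, 0.80) = 0.80
u ⇒ (u ⇒ v) = min(1, 1 − 0.82 + 0.80) = min(1, 0.98) = 0.98
(u ⇒ (u ⇒ v)) ⇒ (u ⇒ v) = min(1, 1 − 0.98 + 0.80) = min(1, 0.82) = 0.82
(The value 0.82 < 1 shows this instance is not satisfied; fails in Ł∞ (the t-norm is not idempotent).)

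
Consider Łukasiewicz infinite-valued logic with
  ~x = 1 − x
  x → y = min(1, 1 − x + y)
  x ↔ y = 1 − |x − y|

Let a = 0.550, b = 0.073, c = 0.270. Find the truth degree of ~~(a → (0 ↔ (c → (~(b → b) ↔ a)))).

0.450

b → b = min(1, 1 − 0.073 + 0.073) = min(1, 1.000) = 1.000
~(b → b) = 1 − 1.000 = 0.000
~(b → b) ↔ a = 1 − |0.000 − 0.550| = 1 − 0.550 = 0.450
c → (~(b → b) ↔ a) = min(1, 1 − 0.270 + 0.450) = min(1, 1.180) = 1.000
0 ↔ (c → (~(b → b) ↔ a)) = 1 − |0.000 − 1.000| = 1 − 1.000 = 0.000
a → (0 ↔ (c → (~(b → b) ↔ a))) = min(1, 1 − 0.550 + 0.000) = min(1, 0.450) = 0.450
~(a → (0 ↔ (c → (~(b → b) ↔ a)))) = 1 − 0.450 = 0.550
~~(a → (0 ↔ (c → (~(b → b) ↔ a)))) = 1 − 0.550 = 0.450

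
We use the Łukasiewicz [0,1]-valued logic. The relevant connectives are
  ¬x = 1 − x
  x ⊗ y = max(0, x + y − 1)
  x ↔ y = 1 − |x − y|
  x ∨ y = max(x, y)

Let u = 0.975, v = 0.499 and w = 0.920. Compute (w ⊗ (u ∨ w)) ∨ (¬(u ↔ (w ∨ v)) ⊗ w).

u ∨ w = max(0.975, 0.920) = 0.975
w ⊗ (u ∨ w) = max(0, 0.920 + 0.975 − 1) = max(0, 0.895) = 0.895
w ∨ v = max(0.920, 0.499) = 0.920
u ↔ (w ∨ v) = 1 − |0.975 − 0.920| = 1 − 0.055 = 0.945
¬(u ↔ (w ∨ v)) = 1 − 0.945 = 0.055
¬(u ↔ (w ∨ v)) ⊗ w = max(0, 0.055 + 0.920 − 1) = max(0, -0.025) = 0.000
(w ⊗ (u ∨ w)) ∨ (¬(u ↔ (w ∨ v)) ⊗ w) = max(0.895, 0.000) = 0.895

0.895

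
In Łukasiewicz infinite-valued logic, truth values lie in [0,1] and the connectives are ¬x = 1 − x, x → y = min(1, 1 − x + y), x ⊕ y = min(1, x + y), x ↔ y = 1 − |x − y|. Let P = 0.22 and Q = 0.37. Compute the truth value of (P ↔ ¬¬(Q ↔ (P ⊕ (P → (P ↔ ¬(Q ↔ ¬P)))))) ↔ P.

0.37

¬P = 1 − 0.22 = 0.78
Q ↔ ¬P = 1 − |0.37 − 0.78| = 1 − 0.41 = 0.59
¬(Q ↔ ¬P) = 1 − 0.59 = 0.41
P ↔ ¬(Q ↔ ¬P) = 1 − |0.22 − 0.41| = 1 − 0.19 = 0.81
P → (P ↔ ¬(Q ↔ ¬P)) = min(1, 1 − 0.22 + 0.81) = min(1, 1.59) = 1.00
P ⊕ (P → (P ↔ ¬(Q ↔ ¬P))) = min(1, 0.22 + 1.00) = min(1, 1.22) = 1.00
Q ↔ (P ⊕ (P → (P ↔ ¬(Q ↔ ¬P)))) = 1 − |0.37 − 1.00| = 1 − 0.63 = 0.37
¬(Q ↔ (P ⊕ (P → (P ↔ ¬(Q ↔ ¬P))))) = 1 − 0.37 = 0.63
¬¬(Q ↔ (P ⊕ (P → (P ↔ ¬(Q ↔ ¬P))))) = 1 − 0.63 = 0.37
P ↔ ¬¬(Q ↔ (P ⊕ (P → (P ↔ ¬(Q ↔ ¬P))))) = 1 − |0.22 − 0.37| = 1 − 0.15 = 0.85
(P ↔ ¬¬(Q ↔ (P ⊕ (P → (P ↔ ¬(Q ↔ ¬P)))))) ↔ P = 1 − |0.85 − 0.22| = 1 − 0.63 = 0.37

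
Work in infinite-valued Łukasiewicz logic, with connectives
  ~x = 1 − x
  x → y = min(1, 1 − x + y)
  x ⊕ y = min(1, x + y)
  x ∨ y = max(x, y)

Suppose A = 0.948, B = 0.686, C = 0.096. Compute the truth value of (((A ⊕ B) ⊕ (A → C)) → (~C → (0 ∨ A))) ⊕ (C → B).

A ⊕ B = min(1, 0.948 + 0.686) = min(1, 1.634) = 1.000
A → C = min(1, 1 − 0.948 + 0.096) = min(1, 0.148) = 0.148
(A ⊕ B) ⊕ (A → C) = min(1, 1.000 + 0.148) = min(1, 1.148) = 1.000
~C = 1 − 0.096 = 0.904
0 ∨ A = max(0.000, 0.948) = 0.948
~C → (0 ∨ A) = min(1, 1 − 0.904 + 0.948) = min(1, 1.044) = 1.000
((A ⊕ B) ⊕ (A → C)) → (~C → (0 ∨ A)) = min(1, 1 − 1.000 + 1.000) = min(1, 1.000) = 1.000
C → B = min(1, 1 − 0.096 + 0.686) = min(1, 1.590) = 1.000
(((A ⊕ B) ⊕ (A → C)) → (~C → (0 ∨ A))) ⊕ (C → B) = min(1, 1.000 + 1.000) = min(1, 2.000) = 1.000

1.000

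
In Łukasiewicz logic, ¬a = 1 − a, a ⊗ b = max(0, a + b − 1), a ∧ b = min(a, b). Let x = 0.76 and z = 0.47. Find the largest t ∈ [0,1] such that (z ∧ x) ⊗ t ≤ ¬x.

z ∧ x = min(0.47, 0.76) = 0.47
So the left factor is z ∧ x = 0.47.
¬x = 1 − 0.76 = 0.24
So the right-hand bound is ¬x = 0.24.
The residuum of the Łukasiewicz t-norm gives the supremum: min(1, 1 − 0.47 + 0.24).
1 − 0.47 + 0.24 = 0.77, so t = min(1, 0.77) = 0.77.
Check: 0.47 ⊗ 0.77 = max(0, 0.24) = 0.24 ≤ 0.24.

0.77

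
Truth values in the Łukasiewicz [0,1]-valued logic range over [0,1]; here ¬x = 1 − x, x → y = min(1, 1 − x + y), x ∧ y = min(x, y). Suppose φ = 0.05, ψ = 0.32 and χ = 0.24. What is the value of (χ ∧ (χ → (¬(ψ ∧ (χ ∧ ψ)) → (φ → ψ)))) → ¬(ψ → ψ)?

χ ∧ ψ = min(0.24, 0.32) = 0.24
ψ ∧ (χ ∧ ψ) = min(0.32, 0.24) = 0.24
¬(ψ ∧ (χ ∧ ψ)) = 1 − 0.24 = 0.76
φ → ψ = min(1, 1 − 0.05 + 0.32) = min(1, 1.27) = 1.00
¬(ψ ∧ (χ ∧ ψ)) → (φ → ψ) = min(1, 1 − 0.76 + 1.00) = min(1, 1.24) = 1.00
χ → (¬(ψ ∧ (χ ∧ ψ)) → (φ → ψ)) = min(1, 1 − 0.24 + 1.00) = min(1, 1.76) = 1.00
χ ∧ (χ → (¬(ψ ∧ (χ ∧ ψ)) → (φ → ψ))) = min(0.24, 1.00) = 0.24
ψ → ψ = min(1, 1 − 0.32 + 0.32) = min(1, 1.00) = 1.00
¬(ψ → ψ) = 1 − 1.00 = 0.00
(χ ∧ (χ → (¬(ψ ∧ (χ ∧ ψ)) → (φ → ψ)))) → ¬(ψ → ψ) = min(1, 1 − 0.24 + 0.00) = min(1, 0.76) = 0.76

0.76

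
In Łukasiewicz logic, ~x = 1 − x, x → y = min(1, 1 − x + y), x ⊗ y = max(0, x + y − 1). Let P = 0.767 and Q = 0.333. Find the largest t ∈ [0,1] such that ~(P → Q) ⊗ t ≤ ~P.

0.799

P → Q = min(1, 1 − 0.767 + 0.333) = min(1, 0.566) = 0.566
~(P → Q) = 1 − 0.566 = 0.434
So the left factor is ~(P → Q) = 0.434.
~P = 1 − 0.767 = 0.233
So the right-hand bound is ~P = 0.233.
The residuum of the Łukasiewicz t-norm gives the supremum: min(1, 1 − 0.434 + 0.233).
1 − 0.434 + 0.233 = 0.799, so t = min(1, 0.799) = 0.799.
Check: 0.434 ⊗ 0.799 = max(0, 0.233) = 0.233 ≤ 0.233.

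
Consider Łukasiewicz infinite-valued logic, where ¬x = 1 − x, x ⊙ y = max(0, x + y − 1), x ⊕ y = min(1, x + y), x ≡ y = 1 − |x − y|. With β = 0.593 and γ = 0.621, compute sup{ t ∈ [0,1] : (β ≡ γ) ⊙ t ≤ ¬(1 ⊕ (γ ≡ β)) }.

0.028

β ≡ γ = 1 − |0.593 − 0.621| = 1 − 0.028 = 0.972
So the left factor is β ≡ γ = 0.972.
γ ≡ β = 1 − |0.621 − 0.593| = 1 − 0.028 = 0.972
1 ⊕ (γ ≡ β) = min(1, 1.000 + 0.972) = min(1, 1.972) = 1.000
¬(1 ⊕ (γ ≡ β)) = 1 − 1.000 = 0.000
So the right-hand bound is ¬(1 ⊕ (γ ≡ β)) = 0.000.
The residuum of the Łukasiewicz t-norm gives the supremum: min(1, 1 − 0.972 + 0.000).
1 − 0.972 + 0.000 = 0.028, so t = min(1, 0.028) = 0.028.
Check: 0.972 ⊙ 0.028 = max(0, 0.000) = 0.000 ≤ 0.000.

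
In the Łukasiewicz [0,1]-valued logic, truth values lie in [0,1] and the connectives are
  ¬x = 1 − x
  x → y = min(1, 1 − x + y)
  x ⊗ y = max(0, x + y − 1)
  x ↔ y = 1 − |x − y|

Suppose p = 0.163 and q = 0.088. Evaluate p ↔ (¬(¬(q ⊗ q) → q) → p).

q ⊗ q = max(0, 0.088 + 0.088 − 1) = max(0, -0.824) = 0.000
¬(q ⊗ q) = 1 − 0.000 = 1.000
¬(q ⊗ q) → q = min(1, 1 − 1.000 + 0.088) = min(1, 0.088) = 0.088
¬(¬(q ⊗ q) → q) = 1 − 0.088 = 0.912
¬(¬(q ⊗ q) → q) → p = min(1, 1 − 0.912 + 0.163) = min(1, 0.251) = 0.251
p ↔ (¬(¬(q ⊗ q) → q) → p) = 1 − |0.163 − 0.251| = 1 − 0.088 = 0.912

0.912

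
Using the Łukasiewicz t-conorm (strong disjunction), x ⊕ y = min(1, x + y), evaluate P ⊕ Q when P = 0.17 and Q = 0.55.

0.72

P ⊕ Q = min(1, 0.17 + 0.55) = min(1, 0.72) = 0.72
For comparison, the Gödel t-conorm max(x, y) would give 0.55.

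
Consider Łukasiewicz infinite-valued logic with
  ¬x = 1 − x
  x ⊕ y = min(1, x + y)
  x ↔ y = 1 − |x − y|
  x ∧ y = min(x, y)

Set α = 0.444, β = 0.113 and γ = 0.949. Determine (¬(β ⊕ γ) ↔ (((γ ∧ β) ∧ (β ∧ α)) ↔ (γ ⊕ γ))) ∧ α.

0.444

β ⊕ γ = min(1, 0.113 + 0.949) = min(1, 1.062) = 1.000
¬(β ⊕ γ) = 1 − 1.000 = 0.000
γ ∧ β = min(0.949, 0.113) = 0.113
β ∧ α = min(0.113, 0.444) = 0.113
(γ ∧ β) ∧ (β ∧ α) = min(0.113, 0.113) = 0.113
γ ⊕ γ = min(1, 0.949 + 0.949) = min(1, 1.898) = 1.000
((γ ∧ β) ∧ (β ∧ α)) ↔ (γ ⊕ γ) = 1 − |0.113 − 1.000| = 1 − 0.887 = 0.113
¬(β ⊕ γ) ↔ (((γ ∧ β) ∧ (β ∧ α)) ↔ (γ ⊕ γ)) = 1 − |0.000 − 0.113| = 1 − 0.113 = 0.887
(¬(β ⊕ γ) ↔ (((γ ∧ β) ∧ (β ∧ α)) ↔ (γ ⊕ γ))) ∧ α = min(0.887, 0.444) = 0.444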